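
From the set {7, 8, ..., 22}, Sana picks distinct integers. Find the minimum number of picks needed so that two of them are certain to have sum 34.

Group the elements by complementary pair {x, 34−x}: {12,22}, {13,21}, {14,20}, …, giving 5 two-element pairs; the single value 17 (it cannot pair with itself since the integers are distinct); and 5 integers whose partner 34−x falls outside [7,22].
By the pigeonhole principle, treating each of those 11 groups as a pigeonhole, one can pick one integer per group — 11 integers — with no two summing to 34.
The 12th integer lands in an occupied pair, forcing a sum of 34.

12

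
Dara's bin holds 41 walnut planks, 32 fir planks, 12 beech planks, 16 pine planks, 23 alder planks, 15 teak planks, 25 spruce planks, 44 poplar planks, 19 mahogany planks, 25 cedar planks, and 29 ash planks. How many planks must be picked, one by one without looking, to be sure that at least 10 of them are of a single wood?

An adversary could hand out at most 9 planks per wood: 9 + 9 + 9 + 9 + 9 + 9 + 9 + 9 + 9 + 9 + 9 = 99 planks and still no wood has 10.
One more plank lands in a wood already at 9, so 100 draws are enough and 99 are not.

100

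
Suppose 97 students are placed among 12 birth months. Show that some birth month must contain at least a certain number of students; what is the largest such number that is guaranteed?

9

By the pigeonhole principle, the 12 birth months are the holes and the 97 students are the pigeons.
If every birth month held at most 8 students, the total would be at most 12 × 8 = 96, which is less than 97.
So some birth month holds at least ⌈97/12⌉ = 9 students.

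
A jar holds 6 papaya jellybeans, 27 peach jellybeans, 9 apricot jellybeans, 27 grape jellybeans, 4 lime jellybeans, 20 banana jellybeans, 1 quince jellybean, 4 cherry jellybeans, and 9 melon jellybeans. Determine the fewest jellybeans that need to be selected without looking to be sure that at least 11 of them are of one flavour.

64

By the pigeonhole principle, put each drawn jellybean into a box by flavour. The largest draw with every box below 11 takes min(count, 10) from each flavour; flavours with fewer than 10 contribute all they have.
Σ min(cᵢ, 10) = 6 + 10 + 9 + 10 + 4 + 10 + 1 + 4 + 9 = 63.
Draw number 63 + 1 = 64 must push one box to 11.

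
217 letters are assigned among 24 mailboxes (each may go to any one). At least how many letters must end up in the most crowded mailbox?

10

Pigeonhole: the 24 mailboxes are the holes and the 217 letters are the pigeons.
If every mailbox held at most 9 letters, the total would be at most 24 × 9 = 216, which is less than 217.
So some mailbox holds at least ⌈217/24⌉ = 10 letters.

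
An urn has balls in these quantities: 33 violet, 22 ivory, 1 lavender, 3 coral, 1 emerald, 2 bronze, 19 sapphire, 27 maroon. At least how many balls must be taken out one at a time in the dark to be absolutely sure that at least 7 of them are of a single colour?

By pigeonhole, the 8 colours are the holes; the balls drawn are the pigeons.
To avoid 7 of any one colour, the worst case takes at most 6 of each colour, or every ball of a colour that has fewer than 6.
That gives 6 + 6 + 1 + 3 + 1 + 2 + 6 + 6 = 31 balls with no colour reaching 7.
The next ball forces some colour to 7, so 31 + 1 = 32.

32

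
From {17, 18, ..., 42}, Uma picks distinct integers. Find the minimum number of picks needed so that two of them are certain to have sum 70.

Group the elements by complementary pair {x, 70−x}: {28,42}, {29,41}, {30,40}, …, giving 7 two-element pairs; the single value 35 (it cannot pair with itself since the integers are distinct); and 11 integers whose partner 70−x falls outside [17,42].
Pigeonhole: treating each of those 19 groups as a pigeonhole, one can pick one integer per group — 19 integers — with no two summing to 70.
The 20th integer lands in an occupied pair, forcing a sum of 70.

20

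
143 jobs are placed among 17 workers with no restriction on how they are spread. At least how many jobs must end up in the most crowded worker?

Pigeonhole: the 17 workers are the holes and the 143 jobs are the pigeons.
If every worker held at most 8 jobs, the total would be at most 17 × 8 = 136, which is less than 143.
So some worker holds at least ⌈143/17⌉ = 9 jobs.

9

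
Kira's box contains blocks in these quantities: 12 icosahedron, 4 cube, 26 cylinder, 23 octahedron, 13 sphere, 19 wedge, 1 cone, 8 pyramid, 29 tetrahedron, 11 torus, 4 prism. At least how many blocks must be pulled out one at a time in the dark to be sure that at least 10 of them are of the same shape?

Put each drawn block into a box by shape. The largest draw with every box below 10 takes min(count, 9) from each shape; shapes with fewer than 9 contribute all they have.
Σ min(cᵢ, 9) = 9 + 4 + 9 + 9 + 9 + 9 + 1 + 8 + 9 + 9 + 4 = 80.
Draw number 80 + 1 = 81 must push one box to 10.

81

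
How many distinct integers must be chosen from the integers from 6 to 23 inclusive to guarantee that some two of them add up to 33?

A set avoiding the sum 33 can contain at most one of each pair {x, 33−x}, plus the 4 elements whose complement lies outside the range.
The integers 6, …, 16 (11 of them) are such a set: any two sum to at least 6+7 = 13 and at most 15+16 = 31 < 33.
Pigeonhole: any 12th integer completes one of the 7 pairs, so 12 choices force a sum of 33.

12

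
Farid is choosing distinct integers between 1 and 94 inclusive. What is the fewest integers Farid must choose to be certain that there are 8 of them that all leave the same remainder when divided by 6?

Pigeonhole: the 6 residue classes mod 6 are the pigeonholes.
With 42 integers one could put 7 in each residue class and have no class reach 8.
The 43rd integer pushes some class to 8, so 6·7 + 1 = 43.

43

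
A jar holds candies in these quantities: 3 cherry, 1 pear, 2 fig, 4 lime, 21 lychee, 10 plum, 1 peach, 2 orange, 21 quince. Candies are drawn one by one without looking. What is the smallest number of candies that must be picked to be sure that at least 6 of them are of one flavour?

An adversary could hand out at most 5 candies per flavour (6 flavours run out sooner): 3 + 1 + 2 + 4 + 5 + 5 + 1 + 2 + 5 = 28 candies and still no flavour has 6.
By pigeonhole, one more candy lands in a flavour already at 5, so 29 draws are enough and 28 are not.

29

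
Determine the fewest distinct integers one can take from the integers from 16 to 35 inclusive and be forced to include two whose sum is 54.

Group the elements by complementary pair {x, 54−x}: {19,35}, {20,34}, {21,33}, …, giving 8 two-element pairs; the single value 27 (it cannot pair with itself since the integers are distinct); and 3 integers whose partner 54−x falls outside [16,35].
Treating each of those 12 groups as a pigeonhole, one can pick one integer per group — 12 integers — with no two summing to 54.
The 13th integer lands in an occupied pair, forcing a sum of 54.

13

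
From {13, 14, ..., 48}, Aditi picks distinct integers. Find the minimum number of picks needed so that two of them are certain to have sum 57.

21

A set avoiding the sum 57 can contain at most one of each pair {x, 57−x}, plus the 4 elements whose complement lies outside the range.
The integers 29, …, 48 (20 of them) are such a set: any two sum to at least 29+30 = 59 > 57.
By the pigeonhole principle, any 21st integer completes one of the 16 pairs, so 21 choices force a sum of 57.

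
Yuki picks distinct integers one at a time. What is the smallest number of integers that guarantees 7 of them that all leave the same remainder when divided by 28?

By the pigeonhole principle, the 28 residue classes mod 28 are the pigeonholes.
With 168 integers one could put 6 in each residue class and have no class reach 7.
The 169th integer pushes some class to 7, so 28·6 + 1 = 169.

169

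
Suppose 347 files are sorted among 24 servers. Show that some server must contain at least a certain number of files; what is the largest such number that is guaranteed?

By the pigeonhole principle, the 24 servers are the holes and the 347 files are the pigeons.
If every server held at most 14 files, the total would be at most 24 × 14 = 336, which is less than 347.
So some server holds at least ⌈347/24⌉ = 15 files.

15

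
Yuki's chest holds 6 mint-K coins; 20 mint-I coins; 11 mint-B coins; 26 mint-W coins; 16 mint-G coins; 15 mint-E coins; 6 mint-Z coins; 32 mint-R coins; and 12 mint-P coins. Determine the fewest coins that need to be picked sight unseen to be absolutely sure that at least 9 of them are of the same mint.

69

By the pigeonhole principle, put each drawn coin into a box by mint. The largest draw with every box below 9 takes min(count, 8) from each mint; mints with fewer than 8 contribute all they have.
Σ min(cᵢ, 8) = 6 + 8 + 8 + 8 + 8 + 8 + 6 + 8 + 8 = 68.
Draw number 68 + 1 = 69 must push one box to 9.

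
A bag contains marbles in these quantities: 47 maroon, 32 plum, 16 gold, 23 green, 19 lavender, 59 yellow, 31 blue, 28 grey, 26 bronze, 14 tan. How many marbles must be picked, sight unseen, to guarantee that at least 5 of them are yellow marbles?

In the worst case for collecting yellow marbles, every non-yellow marble comes out first.
There are 47 + 32 + 16 + 23 + 19 + 31 + 28 + 26 + 14 = 236 non-yellow marbles altogether.
After those, each further marble must be yellow, so 236 + 5 = 241 draws guarantee 5 yellow marbles.

241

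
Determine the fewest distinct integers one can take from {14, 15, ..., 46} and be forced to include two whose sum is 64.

A set avoiding the sum 64 can contain at most one of each pair {x, 64−x}, plus the 5 elements whose complement lies outside the range or equal to its own complement.
The integers 14, …, 32 (19 of them) are such a set: any two sum to at least 14+15 = 29 and at most 31+32 = 63 < 64.
By the pigeonhole principle, any 20th integer completes one of the 14 pairs, so 20 choices force a sum of 64.

20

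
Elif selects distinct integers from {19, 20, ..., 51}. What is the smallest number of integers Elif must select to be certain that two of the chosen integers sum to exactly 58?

24

Group the elements by complementary pair {x, 58−x}: {19,39}, {20,38}, {21,37}, …, giving 10 two-element pairs, the single value 29 (it cannot pair with itself since the integers are distinct), and 12 integers whose partner 58−x falls outside [19,51].
Treating each of those 23 groups as a pigeonhole, one can pick one integer per group — 23 integers — with no two summing to 58.
The 24th integer lands in an occupied pair, forcing a sum of 58.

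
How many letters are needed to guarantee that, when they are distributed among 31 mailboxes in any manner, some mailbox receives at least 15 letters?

435

With 434 letters one could put exactly 14 in each of the 31 mailboxes, and no mailbox would reach 15.
By the pigeonhole principle, one more letter must land in a mailbox that already has 14, giving it 15.
So 31 × 14 + 1 = 435 letters are required.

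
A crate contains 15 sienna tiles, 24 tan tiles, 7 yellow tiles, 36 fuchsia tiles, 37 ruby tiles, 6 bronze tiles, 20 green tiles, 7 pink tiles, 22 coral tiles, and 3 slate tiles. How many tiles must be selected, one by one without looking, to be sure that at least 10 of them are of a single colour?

An adversary could hand out at most 9 tiles per colour (4 colours run out sooner): 9 + 9 + 7 + 9 + 9 + 6 + 9 + 7 + 9 + 3 = 77 tiles and still no colour has 10.
By pigeonhole, one more tile lands in a colour already at 9, so 78 draws are enough and 77 are not.

78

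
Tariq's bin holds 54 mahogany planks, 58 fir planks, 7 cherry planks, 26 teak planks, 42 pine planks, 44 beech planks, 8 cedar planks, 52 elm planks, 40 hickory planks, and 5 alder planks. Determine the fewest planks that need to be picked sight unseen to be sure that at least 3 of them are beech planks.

In the worst case for collecting beech planks, every non-beech plank comes out first.
There are 54 + 58 + 7 + 26 + 42 + 8 + 52 + 40 + 5 = 292 non-beech planks altogether.
After those, each further plank must be beech, so 292 + 3 = 295 draws guarantee 3 beech planks.

295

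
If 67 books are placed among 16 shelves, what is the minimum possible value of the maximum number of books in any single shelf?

By the pigeonhole principle, the 16 shelves are the holes and the 67 books are the pigeons.
If every shelf held at most 4 books, the total would be at most 16 × 4 = 64, which is less than 67.
So some shelf holds at least ⌈67/16⌉ = 5 books.

5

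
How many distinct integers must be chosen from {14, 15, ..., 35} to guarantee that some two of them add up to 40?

Group the elements by complementary pair {x, 40−x}: {14,26}, {15,25}, {16,24}, …, giving 6 two-element pairs; the single value 20 (it cannot pair with itself since the integers are distinct); and 9 integers whose partner 40−x falls outside [14,35].
Treating each of those 16 groups as a pigeonhole, one can pick one integer per group — 16 integers — with no two summing to 40.
The 17th integer lands in an occupied pair, forcing a sum of 40.

17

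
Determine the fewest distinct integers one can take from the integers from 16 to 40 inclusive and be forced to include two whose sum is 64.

Group the elements by complementary pair {x, 64−x}: {24,40}, {25,39}, {26,38}, …, giving 8 two-element pairs, the single value 32 (it cannot pair with itself since the integers are distinct), and 8 integers whose partner 64−x falls outside [16,40].
Treating each of those 17 groups as a pigeonhole, one can pick one integer per group — 17 integers — with no two summing to 64.
The 18th integer lands in an occupied pair, forcing a sum of 64.

18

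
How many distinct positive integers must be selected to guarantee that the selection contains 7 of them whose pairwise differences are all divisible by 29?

175

Integers whose pairwise differences are multiples of 29 are exactly those sharing a remainder mod 29. The 29 residue classes mod 29 are the pigeonholes.
With 174 integers one could put 6 in each residue class and have no class reach 7.
The 175th integer pushes some class to 7, so 29·6 + 1 = 175.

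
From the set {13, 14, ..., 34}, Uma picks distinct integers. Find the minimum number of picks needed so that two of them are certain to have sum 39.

Two chosen integers sum to 39 exactly when both halves of some pair {x, 39−x} with 13 ≤ x ≤ 39−x ≤ 26 are chosen — 7 such pairs.
The remaining 8 elements (those with no distinct partner in range) can never complete a 39-sum, so the worst case takes all of them and one from each pair: 8 + 7 = 15.
The 16th integer has to be the second member of some pair, so 15 + 1 = 16.

16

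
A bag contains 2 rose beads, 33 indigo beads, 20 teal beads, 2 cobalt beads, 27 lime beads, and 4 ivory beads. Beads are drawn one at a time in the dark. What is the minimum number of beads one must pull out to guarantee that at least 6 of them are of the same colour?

24

Pigeonhole: the 6 colours are the holes; the beads drawn are the pigeons.
To avoid 6 of any one colour, the worst case takes at most 5 of each colour, or every bead of a colour that has fewer than 5.
That gives 2 + 5 + 5 + 2 + 5 + 4 = 23 beads with no colour reaching 6.
The next bead forces some colour to 6, so 23 + 1 = 24.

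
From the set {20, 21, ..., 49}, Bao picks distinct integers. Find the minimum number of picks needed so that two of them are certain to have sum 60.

A set avoiding the sum 60 can contain at most one of each pair {x, 60−x}, plus the 10 elements whose complement lies outside the range or equal to its own complement.
The integers 30, …, 49 (20 of them) are such a set: any two sum to at least 30+31 = 61 > 60.
By pigeonhole, any 21st integer completes one of the 10 pairs, so 21 choices force a sum of 60.

21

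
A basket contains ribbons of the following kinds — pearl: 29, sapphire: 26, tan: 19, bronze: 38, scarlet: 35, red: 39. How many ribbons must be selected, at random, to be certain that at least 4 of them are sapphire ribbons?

In the worst case for collecting sapphire ribbons, every non-sapphire ribbon comes out first.
There are 29 + 19 + 38 + 35 + 39 = 160 non-sapphire ribbons altogether.
After those, each further ribbon must be sapphire, so 160 + 4 = 164 draws guarantee 4 sapphire ribbons.

164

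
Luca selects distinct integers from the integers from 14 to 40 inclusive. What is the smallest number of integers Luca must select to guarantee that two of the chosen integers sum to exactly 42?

21

Two chosen integers sum to 42 exactly when both halves of some pair {x, 42−x} with 14 ≤ x ≤ 42−x ≤ 28 are chosen — 7 such pairs.
The remaining 13 elements (those with no distinct partner in range) can never complete a 42-sum, so the worst case takes all of them and one from each pair: 13 + 7 = 20.
By the pigeonhole principle, the 21st integer has to be the second member of some pair, so 20 + 1 = 21.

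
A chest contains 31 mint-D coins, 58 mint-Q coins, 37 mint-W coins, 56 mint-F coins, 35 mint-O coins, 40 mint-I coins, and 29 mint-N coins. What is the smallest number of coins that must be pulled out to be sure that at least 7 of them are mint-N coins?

264

In the worst case for collecting mint-N coins, every non-mint-N coin comes out first.
There are 31 + 58 + 37 + 56 + 35 + 40 = 257 non-mint-N coins altogether.
After those, each further coin must be mint-N, so 257 + 7 = 264 draws guarantee 7 mint-N coins.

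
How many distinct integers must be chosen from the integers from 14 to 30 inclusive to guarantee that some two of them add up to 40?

Group the elements by complementary pair {x, 40−x}: {14,26}, {15,25}, {16,24}, …, giving 6 two-element pairs, the single value 20 (it cannot pair with itself since the integers are distinct), and 4 integers whose partner 40−x falls outside [14,30].
Treating each of those 11 groups as a pigeonhole, one can pick one integer per group — 11 integers — with no two summing to 40.
The 12th integer lands in an occupied pair, forcing a sum of 40.

12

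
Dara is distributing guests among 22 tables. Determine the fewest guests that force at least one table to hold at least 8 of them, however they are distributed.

155

With 154 guests one could put exactly 7 in each of the 22 tables, and no table would reach 8.
By the pigeonhole principle, one more guest must land in a table that already has 7, giving it 8.
So 22 × 7 + 1 = 155 guests are required.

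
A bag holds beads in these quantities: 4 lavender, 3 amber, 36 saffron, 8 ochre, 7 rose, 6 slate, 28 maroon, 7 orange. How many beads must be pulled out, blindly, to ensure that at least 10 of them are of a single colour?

54

An adversary could hand out at most 9 beads per colour (6 colours run out sooner): 4 + 3 + 9 + 8 + 7 + 6 + 9 + 7 = 53 beads and still no colour has 10.
One more bead lands in a colour already at 9, so 54 draws are enough and 53 are not.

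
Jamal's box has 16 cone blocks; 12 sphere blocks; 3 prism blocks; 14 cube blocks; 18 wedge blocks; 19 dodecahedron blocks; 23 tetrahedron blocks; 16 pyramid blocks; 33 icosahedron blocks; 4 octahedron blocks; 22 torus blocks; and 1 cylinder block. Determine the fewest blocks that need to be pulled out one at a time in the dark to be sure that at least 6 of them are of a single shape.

54

The 12 shapes are the holes; the blocks drawn are the pigeons.
To avoid 6 of any one shape, the worst case takes at most 5 of each shape, or every block of a shape that has fewer than 5.
That gives 5 + 5 + 3 + 5 + 5 + 5 + 5 + 5 + 5 + 4 + 5 + 1 = 53 blocks with no shape reaching 6.
The next block forces some shape to 6, so 53 + 1 = 54.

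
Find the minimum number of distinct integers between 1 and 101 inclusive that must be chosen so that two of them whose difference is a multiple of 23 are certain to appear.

24

Integers whose pairwise differences are multiples of 23 are exactly those sharing a remainder mod 23. The 23 residue classes mod 23 are the pigeonholes.
With 23 integers one could put 1 in each residue class and have no class reach 2.
The 24th integer pushes some class to 2, so 23·1 + 1 = 24.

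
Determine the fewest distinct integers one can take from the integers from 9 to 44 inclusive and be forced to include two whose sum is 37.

27

Group the elements by complementary pair {x, 37−x}: {9,28}, {10,27}, {11,26}, …, giving 10 two-element pairs and 16 integers whose partner 37−x falls outside [9,44].
Treating each of those 26 groups as a pigeonhole, one can pick one integer per group — 26 integers — with no two summing to 37.
The 27th integer lands in an occupied pair, forcing a sum of 37.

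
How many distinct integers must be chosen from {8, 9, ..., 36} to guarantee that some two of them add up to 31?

22

Group the elements by complementary pair {x, 31−x}: {8,23}, {9,22}, {10,21}, …, giving 8 two-element pairs and 13 integers whose partner 31−x falls outside [8,36].
Pigeonhole: treating each of those 21 groups as a pigeonhole, one can pick one integer per group — 21 integers — with no two summing to 31.
The 22nd integer lands in an occupied pair, forcing a sum of 31.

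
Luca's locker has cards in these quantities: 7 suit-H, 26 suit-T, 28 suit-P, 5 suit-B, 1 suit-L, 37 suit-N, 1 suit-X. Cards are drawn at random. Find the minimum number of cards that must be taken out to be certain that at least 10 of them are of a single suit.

An adversary could hand out at most 9 cards per suit (4 suits run out sooner): 7 + 9 + 9 + 5 + 1 + 9 + 1 = 41 cards and still no suit has 10.
One more card lands in a suit already at 9, so 42 draws are enough and 41 are not.

42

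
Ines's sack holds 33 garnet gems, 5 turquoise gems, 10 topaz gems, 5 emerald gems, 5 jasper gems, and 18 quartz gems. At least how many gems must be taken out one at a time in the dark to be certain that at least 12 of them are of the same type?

The 6 types are the holes; the gems drawn are the pigeons.
To avoid 12 of any one type, the worst case takes at most 11 of each type, or every gem of a type that has fewer than 11.
That gives 11 + 5 + 10 + 5 + 5 + 11 = 47 gems with no type reaching 12.
The next gem forces some type to 12, so 47 + 1 = 48.

48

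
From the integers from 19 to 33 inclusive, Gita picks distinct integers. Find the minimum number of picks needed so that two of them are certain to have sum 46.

12

Two chosen integers sum to 46 exactly when both halves of some pair {x, 46−x} with 19 ≤ x ≤ 46−x ≤ 27 are chosen — 4 such pairs.
The remaining 7 elements (those with no distinct partner in range) can never complete a 46-sum, so the worst case takes all of them and one from each pair: 7 + 4 = 11.
By the pigeonhole principle, the 12th integer has to be the second member of some pair, so 11 + 1 = 12.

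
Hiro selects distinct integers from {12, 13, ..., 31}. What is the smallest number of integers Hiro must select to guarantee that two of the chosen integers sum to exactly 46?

Two chosen integers sum to 46 exactly when both halves of some pair {x, 46−x} with 15 ≤ x ≤ 46−x ≤ 31 are chosen — 8 such pairs.
The remaining 4 elements (those with no distinct partner in range) can never complete a 46-sum, so the worst case takes all of them and one from each pair: 4 + 8 = 12.
By the pigeonhole principle, the 13th integer has to be the second member of some pair, so 12 + 1 = 13.

13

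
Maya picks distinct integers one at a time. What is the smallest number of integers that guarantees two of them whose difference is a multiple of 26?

27

Integers whose pairwise differences are multiples of 26 are exactly those sharing a remainder mod 26. By the pigeonhole principle, the 26 residue classes mod 26 are the pigeonholes.
With 26 integers one could put 1 in each residue class and have no class reach 2.
The 27th integer pushes some class to 2, so 26·1 + 1 = 27.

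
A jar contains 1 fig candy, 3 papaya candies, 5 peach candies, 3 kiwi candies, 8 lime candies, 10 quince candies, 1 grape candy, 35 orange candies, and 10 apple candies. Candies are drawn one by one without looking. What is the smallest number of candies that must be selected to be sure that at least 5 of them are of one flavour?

The 9 flavours are the holes; the candies drawn are the pigeons.
To avoid 5 of any one flavour, the worst case takes at most 4 of each flavour, or every candy of a flavour that has fewer than 4.
That gives 1 + 3 + 4 + 3 + 4 + 4 + 1 + 4 + 4 = 28 candies with no flavour reaching 5.
The next candy forces some flavour to 5, so 28 + 1 = 29.

29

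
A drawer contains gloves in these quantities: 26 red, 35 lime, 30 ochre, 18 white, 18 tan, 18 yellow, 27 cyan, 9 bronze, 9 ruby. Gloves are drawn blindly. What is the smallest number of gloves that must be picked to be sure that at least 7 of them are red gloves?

In the worst case for collecting red gloves, every non-red glove comes out first.
There are 35 + 30 + 18 + 18 + 18 + 27 + 9 + 9 = 164 non-red gloves altogether.
After those, each further glove must be red, so 164 + 7 = 171 draws guarantee 7 red gloves.

171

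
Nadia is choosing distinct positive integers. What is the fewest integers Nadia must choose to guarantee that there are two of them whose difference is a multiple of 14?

15

Integers whose pairwise differences are multiples of 14 are exactly those sharing a remainder mod 14. The 14 residue classes mod 14 are the pigeonholes.
With 14 integers one could put 1 in each residue class and have no class reach 2.
The 15th integer pushes some class to 2, so 14·1 + 1 = 15.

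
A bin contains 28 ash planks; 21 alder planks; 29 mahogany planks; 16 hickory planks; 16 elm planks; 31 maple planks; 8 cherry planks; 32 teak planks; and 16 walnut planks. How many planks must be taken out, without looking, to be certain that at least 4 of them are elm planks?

185

In the worst case for collecting elm planks, every non-elm plank comes out first.
There are 28 + 21 + 29 + 16 + 31 + 8 + 32 + 16 = 181 non-elm planks altogether.
After those, each further plank must be elm, so 181 + 4 = 185 draws guarantee 4 elm planks.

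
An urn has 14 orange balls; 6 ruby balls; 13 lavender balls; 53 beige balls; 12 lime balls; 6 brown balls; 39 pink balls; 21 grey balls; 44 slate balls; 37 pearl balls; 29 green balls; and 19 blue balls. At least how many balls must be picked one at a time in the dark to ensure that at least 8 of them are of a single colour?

Pigeonhole: the 12 colours are the holes; the balls drawn are the pigeons.
To avoid 8 of any one colour, the worst case takes at most 7 of each colour, or every ball of a colour that has fewer than 7.
That gives 7 + 6 + 7 + 7 + 7 + 6 + 7 + 7 + 7 + 7 + 7 + 7 = 82 balls with no colour reaching 8.
The next ball forces some colour to 8, so 82 + 1 = 83.

83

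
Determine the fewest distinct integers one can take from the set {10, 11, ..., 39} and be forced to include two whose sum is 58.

21

Two chosen integers sum to 58 exactly when both halves of some pair {x, 58−x} with 19 ≤ x ≤ 58−x ≤ 39 are chosen — 10 such pairs.
The remaining 10 elements (those with no distinct partner in range) can never complete a 58-sum, so the worst case takes all of them and one from each pair: 10 + 10 = 20.
The 21st integer has to be the second member of some pair, so 20 + 1 = 21.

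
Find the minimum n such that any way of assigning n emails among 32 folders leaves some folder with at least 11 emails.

321

With 320 emails one could put exactly 10 in each of the 32 folders, and no folder would reach 11.
By pigeonhole, one more email must land in a folder that already has 10, giving it 11.
So 32 × 10 + 1 = 321 emails are required.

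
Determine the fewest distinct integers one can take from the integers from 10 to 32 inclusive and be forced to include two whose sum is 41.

A set avoiding the sum 41 can contain at most one of each pair {x, 41−x}, plus the 1 element whose complement lies outside the range.
The integers 21, …, 32 (12 of them) are such a set: any two sum to at least 21+22 = 43 > 41.
Pigeonhole: any 13th integer completes one of the 11 pairs, so 13 choices force a sum of 41.

13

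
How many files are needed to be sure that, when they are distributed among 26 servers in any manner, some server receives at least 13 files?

With 312 files one could put exactly 12 in each of the 26 servers, and no server would reach 13.
Pigeonhole: one more file must land in a server that already has 12, giving it 13.
So 26 × 12 + 1 = 313 files are required.

313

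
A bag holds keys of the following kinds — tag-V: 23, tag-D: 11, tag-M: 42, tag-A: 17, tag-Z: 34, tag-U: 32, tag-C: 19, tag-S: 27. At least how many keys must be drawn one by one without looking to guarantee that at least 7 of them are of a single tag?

49

Put each drawn key into a box by tag. The largest draw with every box below 7 takes min(count, 6) from each tag.
Σ min(cᵢ, 6) = 6 + 6 + 6 + 6 + 6 + 6 + 6 + 6 = 48.
Draw number 48 + 1 = 49 must push one box to 7.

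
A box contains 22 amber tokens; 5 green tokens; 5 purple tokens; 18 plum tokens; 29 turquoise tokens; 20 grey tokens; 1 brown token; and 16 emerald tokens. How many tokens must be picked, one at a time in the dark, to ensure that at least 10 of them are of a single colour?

57

An adversary could hand out at most 9 tokens per colour (green, purple, brown run out sooner): 9 + 5 + 5 + 9 + 9 + 9 + 1 + 9 = 56 tokens and still no colour has 10.
By pigeonhole, one more token lands in a colour already at 9, so 57 draws are enough and 56 are not.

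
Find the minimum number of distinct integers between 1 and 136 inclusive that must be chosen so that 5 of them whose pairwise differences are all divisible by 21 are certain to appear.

85

Integers whose pairwise differences are multiples of 21 are exactly those sharing a remainder mod 21. The 21 residue classes mod 21 are the pigeonholes.
With 84 integers one could put 4 in each residue class and have no class reach 5.
The 85th integer pushes some class to 5, so 21·4 + 1 = 85.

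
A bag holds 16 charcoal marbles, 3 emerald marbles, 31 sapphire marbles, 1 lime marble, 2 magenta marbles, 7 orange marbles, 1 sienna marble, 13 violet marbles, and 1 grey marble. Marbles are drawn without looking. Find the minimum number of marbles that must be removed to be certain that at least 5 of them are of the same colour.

An adversary could hand out at most 4 marbles per colour (5 colours run out sooner): 4 + 3 + 4 + 1 + 2 + 4 + 1 + 4 + 1 = 24 marbles and still no colour has 5.
By pigeonhole, one more marble lands in a colour already at 4, so 25 draws are enough and 24 are not.

25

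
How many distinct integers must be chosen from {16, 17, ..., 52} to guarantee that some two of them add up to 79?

25

A set avoiding the sum 79 can contain at most one of each pair {x, 79−x}, plus the 11 elements whose complement lies outside the range.
The integers 16, …, 39 (24 of them) are such a set: any two sum to at least 16+17 = 33 and at most 38+39 = 77 < 79.
Pigeonhole: any 25th integer completes one of the 13 pairs, so 25 choices force a sum of 79.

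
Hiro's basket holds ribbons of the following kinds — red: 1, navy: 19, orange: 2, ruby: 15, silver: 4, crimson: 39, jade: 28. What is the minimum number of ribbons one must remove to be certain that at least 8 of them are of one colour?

By the pigeonhole principle, the 7 colours are the holes; the ribbons drawn are the pigeons.
To avoid 8 of any one colour, the worst case takes at most 7 of each colour, or every ribbon of a colour that has fewer than 7.
That gives 1 + 7 + 2 + 7 + 4 + 7 + 7 = 35 ribbons with no colour reaching 8.
The next ribbon forces some colour to 8, so 35 + 1 = 36.

36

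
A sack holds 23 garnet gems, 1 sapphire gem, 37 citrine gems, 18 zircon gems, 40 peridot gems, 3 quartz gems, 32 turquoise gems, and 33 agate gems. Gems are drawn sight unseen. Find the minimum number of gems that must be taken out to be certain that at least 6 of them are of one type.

35

By pigeonhole, the 8 types are the holes; the gems drawn are the pigeons.
To avoid 6 of any one type, the worst case takes at most 5 of each type, or every gem of a type that has fewer than 5.
That gives 5 + 1 + 5 + 5 + 5 + 3 + 5 + 5 = 34 gems with no type reaching 6.
The next gem forces some type to 6, so 34 + 1 = 35.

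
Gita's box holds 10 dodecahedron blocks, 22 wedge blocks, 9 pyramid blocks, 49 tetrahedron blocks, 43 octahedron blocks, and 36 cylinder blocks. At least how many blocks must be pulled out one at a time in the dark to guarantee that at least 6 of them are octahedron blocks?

132

In the worst case for collecting octahedron blocks, every non-octahedron block comes out first.
There are 10 + 22 + 9 + 49 + 36 = 126 non-octahedron blocks altogether.
After those, each further block must be octahedron, so 126 + 6 = 132 draws guarantee 6 octahedron blocks.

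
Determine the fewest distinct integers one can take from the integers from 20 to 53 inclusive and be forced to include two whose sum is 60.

25

Group the elements by complementary pair {x, 60−x}: {20,40}, {21,39}, {22,38}, …, giving 10 two-element pairs, the single value 30 (it cannot pair with itself since the integers are distinct), and 13 integers whose partner 60−x falls outside [20,53].
Pigeonhole: treating each of those 24 groups as a pigeonhole, one can pick one integer per group — 24 integers — with no two summing to 60.
The 25th integer lands in an occupied pair, forcing a sum of 60.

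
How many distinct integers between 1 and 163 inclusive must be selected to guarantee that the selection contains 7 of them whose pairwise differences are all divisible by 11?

67

Integers whose pairwise differences are multiples of 11 are exactly those sharing a remainder mod 11. Pigeonhole: the 11 residue classes mod 11 are the pigeonholes.
With 66 integers one could put 6 in each residue class and have no class reach 7.
The 67th integer pushes some class to 7, so 11·6 + 1 = 67.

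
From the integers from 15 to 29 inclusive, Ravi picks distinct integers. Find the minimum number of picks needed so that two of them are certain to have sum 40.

A set avoiding the sum 40 can contain at most one of each pair {x, 40−x}, plus the 5 elements whose complement lies outside the range or equal to its own complement.
The integers 20, …, 29 (10 of them) are such a set: any two sum to at least 20+21 = 41 > 40.
Pigeonhole: any 11th integer completes one of the 5 pairs, so 11 choices force a sum of 40.

11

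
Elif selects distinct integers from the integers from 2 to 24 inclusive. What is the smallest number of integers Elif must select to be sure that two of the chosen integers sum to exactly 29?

14

Two chosen integers sum to 29 exactly when both halves of some pair {x, 29−x} with 5 ≤ x ≤ 29−x ≤ 24 are chosen — 10 such pairs.
The remaining 3 elements (those with no distinct partner in range) can never complete a 29-sum, so the worst case takes all of them and one from each pair: 3 + 10 = 13.
The 14th integer has to be the second member of some pair, so 13 + 1 = 14.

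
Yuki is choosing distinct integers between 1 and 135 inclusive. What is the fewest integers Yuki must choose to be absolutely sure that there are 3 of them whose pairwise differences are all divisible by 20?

Integers whose pairwise differences are multiples of 20 are exactly those sharing a remainder mod 20. The 20 residue classes mod 20 are the pigeonholes.
With 40 integers one could put 2 in each residue class and have no class reach 3.
The 41st integer pushes some class to 3, so 20·2 + 1 = 41.

41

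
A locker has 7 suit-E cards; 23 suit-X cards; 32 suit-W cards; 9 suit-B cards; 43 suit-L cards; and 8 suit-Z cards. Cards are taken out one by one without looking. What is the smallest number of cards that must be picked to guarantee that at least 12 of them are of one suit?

An adversary could hand out at most 11 cards per suit (suit-E, suit-B, suit-Z run out sooner): 7 + 11 + 11 + 9 + 11 + 8 = 57 cards and still no suit has 12.
One more card lands in a suit already at 11, so 58 draws are enough and 57 are not.

58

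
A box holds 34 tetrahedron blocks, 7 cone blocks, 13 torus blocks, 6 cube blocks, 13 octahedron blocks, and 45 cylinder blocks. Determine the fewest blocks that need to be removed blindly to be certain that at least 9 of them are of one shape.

An adversary could hand out at most 8 blocks per shape (cone, cube run out sooner): 8 + 7 + 8 + 6 + 8 + 8 = 45 blocks and still no shape has 9.
Pigeonhole: one more block lands in a shape already at 8, so 46 draws are enough and 45 are not.

46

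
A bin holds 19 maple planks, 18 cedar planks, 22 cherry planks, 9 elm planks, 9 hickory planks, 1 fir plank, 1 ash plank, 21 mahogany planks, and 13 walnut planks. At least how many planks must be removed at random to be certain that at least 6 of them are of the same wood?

38

Pigeonhole: the 9 woods are the holes; the planks drawn are the pigeons.
To avoid 6 of any one wood, the worst case takes at most 5 of each wood, or every plank of a wood that has fewer than 5.
That gives 5 + 5 + 5 + 5 + 5 + 1 + 1 + 5 + 5 = 37 planks with no wood reaching 6.
The next plank forces some wood to 6, so 37 + 1 = 38.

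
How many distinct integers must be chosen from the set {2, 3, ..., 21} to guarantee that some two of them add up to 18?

14

A set avoiding the sum 18 can contain at most one of each pair {x, 18−x}, plus the 6 elements whose complement lies outside the range or equal to its own complement.
The integers 9, …, 21 (13 of them) are such a set: any two sum to at least 9+10 = 19 > 18.
Pigeonhole: any 14th integer completes one of the 7 pairs, so 14 choices force a sum of 18.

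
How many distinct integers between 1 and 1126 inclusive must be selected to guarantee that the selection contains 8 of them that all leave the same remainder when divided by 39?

The 39 residue classes mod 39 are the pigeonholes.
With 273 integers one could put 7 in each residue class and have no class reach 8.
The 274th integer pushes some class to 8, so 39·7 + 1 = 274.

274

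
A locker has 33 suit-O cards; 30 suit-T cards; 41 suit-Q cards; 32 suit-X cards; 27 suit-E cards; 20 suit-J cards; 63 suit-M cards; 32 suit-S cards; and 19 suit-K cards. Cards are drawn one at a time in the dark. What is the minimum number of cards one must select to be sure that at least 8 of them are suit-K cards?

In the worst case for collecting suit-K cards, every non-suit-K card comes out first.
There are 33 + 30 + 41 + 32 + 27 + 20 + 63 + 32 = 278 non-suit-K cards altogether.
After those, each further card must be suit-K, so 278 + 8 = 286 draws guarantee 8 suit-K cards.

286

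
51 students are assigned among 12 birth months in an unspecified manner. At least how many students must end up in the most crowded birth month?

5

Pigeonhole: the 12 birth months are the holes and the 51 students are the pigeons.
If every birth month held at most 4 students, the total would be at most 12 × 4 = 48, which is less than 51.
So some birth month holds at least ⌈51/12⌉ = 5 students.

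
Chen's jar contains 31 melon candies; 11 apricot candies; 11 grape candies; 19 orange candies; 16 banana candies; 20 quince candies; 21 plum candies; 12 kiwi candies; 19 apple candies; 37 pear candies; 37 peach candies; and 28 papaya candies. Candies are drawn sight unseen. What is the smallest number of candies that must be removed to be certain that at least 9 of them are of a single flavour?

97

Put each drawn candy into a box by flavour. The largest draw with every box below 9 takes min(count, 8) from each flavour.
Σ min(cᵢ, 8) = 8 + 8 + 8 + 8 + 8 + 8 + 8 + 8 + 8 + 8 + 8 + 8 = 96.
Draw number 96 + 1 = 97 must push one box to 9.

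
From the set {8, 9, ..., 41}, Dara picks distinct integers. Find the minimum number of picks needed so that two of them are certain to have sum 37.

24

A set avoiding the sum 37 can contain at most one of each pair {x, 37−x}, plus the 12 elements whose complement lies outside the range.
The integers 19, …, 41 (23 of them) are such a set: any two sum to at least 19+20 = 39 > 37.
Pigeonhole: any 24th integer completes one of the 11 pairs, so 24 choices force a sum of 37.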